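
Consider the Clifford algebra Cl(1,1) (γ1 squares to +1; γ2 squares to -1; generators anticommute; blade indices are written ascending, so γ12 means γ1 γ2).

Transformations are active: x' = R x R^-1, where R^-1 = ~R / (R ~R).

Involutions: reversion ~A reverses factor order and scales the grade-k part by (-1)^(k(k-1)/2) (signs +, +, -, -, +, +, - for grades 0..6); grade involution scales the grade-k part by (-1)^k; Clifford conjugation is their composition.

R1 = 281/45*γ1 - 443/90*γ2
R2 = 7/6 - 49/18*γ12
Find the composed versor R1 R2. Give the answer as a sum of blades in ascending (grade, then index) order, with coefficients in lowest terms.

Distribute over the terms of R1 (each basis-blade product reordered to ascending indices, repeated generators contracted through their squares):
(281/45*γ1) R2 = 1967/270*γ1 - 13769/810*γ2
(-443/90*γ2) R2 = 21707/1620*γ1 - 3101/540*γ2
Summing the partial products and collecting blades:
Answer: 33509/1620*γ1 - 36841/1620*γ2


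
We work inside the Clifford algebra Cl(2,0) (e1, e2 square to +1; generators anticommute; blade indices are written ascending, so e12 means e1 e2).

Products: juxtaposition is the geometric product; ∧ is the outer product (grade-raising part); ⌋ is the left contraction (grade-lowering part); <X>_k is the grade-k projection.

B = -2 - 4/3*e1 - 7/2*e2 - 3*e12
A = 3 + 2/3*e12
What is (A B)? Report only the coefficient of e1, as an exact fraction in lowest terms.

step 1: -4 - 19/3*e1 - 173/18*e2 - 31/3*e12
Answer: -19/3


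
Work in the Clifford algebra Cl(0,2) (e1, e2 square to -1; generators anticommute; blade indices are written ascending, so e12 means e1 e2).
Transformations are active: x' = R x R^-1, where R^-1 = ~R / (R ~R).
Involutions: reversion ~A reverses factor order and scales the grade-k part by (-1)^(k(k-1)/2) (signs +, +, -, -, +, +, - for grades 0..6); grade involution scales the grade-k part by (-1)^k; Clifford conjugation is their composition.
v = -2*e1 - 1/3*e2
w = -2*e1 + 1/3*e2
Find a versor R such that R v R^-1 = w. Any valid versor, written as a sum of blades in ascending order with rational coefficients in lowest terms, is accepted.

A norm check does it: q(v) = q(w) = -37/9, hence R = v + w = -4*e1 realises the map — parallel part kept, (v - w)/2 negated, v carried to w.
Answer: -4*e1


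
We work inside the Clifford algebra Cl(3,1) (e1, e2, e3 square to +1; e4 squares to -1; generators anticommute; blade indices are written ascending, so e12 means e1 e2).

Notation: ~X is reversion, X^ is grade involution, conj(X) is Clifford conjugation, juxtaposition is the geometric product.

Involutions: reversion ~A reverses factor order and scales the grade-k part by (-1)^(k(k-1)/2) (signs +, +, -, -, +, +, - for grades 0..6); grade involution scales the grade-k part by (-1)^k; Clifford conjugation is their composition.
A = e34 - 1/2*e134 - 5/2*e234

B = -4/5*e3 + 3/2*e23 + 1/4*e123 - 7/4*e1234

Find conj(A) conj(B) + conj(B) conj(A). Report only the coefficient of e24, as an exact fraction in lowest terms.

first term: -35/8*e1 + 7/8*e2 - 59/20*e4 + 7/4*e12 - 9/40*e14 + 5/8*e24 - 1/2*e124
second term: 35/8*e1 - 7/8*e2 - 91/20*e4 + 7/4*e12 + 41/40*e14 + 27/8*e24 + 1/2*e124
Answer: 4


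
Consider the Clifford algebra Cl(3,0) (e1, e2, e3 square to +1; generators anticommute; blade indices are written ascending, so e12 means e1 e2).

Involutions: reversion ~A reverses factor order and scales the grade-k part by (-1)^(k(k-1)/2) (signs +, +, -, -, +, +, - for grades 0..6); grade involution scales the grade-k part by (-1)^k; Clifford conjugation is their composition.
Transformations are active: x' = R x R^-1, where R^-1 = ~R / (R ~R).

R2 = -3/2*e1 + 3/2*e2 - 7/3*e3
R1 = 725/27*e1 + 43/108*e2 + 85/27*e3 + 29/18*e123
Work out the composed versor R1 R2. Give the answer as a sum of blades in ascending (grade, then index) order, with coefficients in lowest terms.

Distribute over the terms of R2 (each basis-blade product reordered to ascending indices, repeated generators contracted through their squares):
R1 (-3/2*e1) = -725/18 + 43/72*e12 + 85/18*e13 - 29/12*e23
R1 (3/2*e2) = 43/72 + 725/18*e12 - 29/12*e13 - 85/18*e23
R1 (-7/3*e3) = -595/81 - 203/54*e12 - 5075/81*e13 - 301/324*e23
Summing the partial products and collecting blades:
Answer: -30473/648 + 8017/216*e12 - 19553/324*e13 - 1307/162*e23


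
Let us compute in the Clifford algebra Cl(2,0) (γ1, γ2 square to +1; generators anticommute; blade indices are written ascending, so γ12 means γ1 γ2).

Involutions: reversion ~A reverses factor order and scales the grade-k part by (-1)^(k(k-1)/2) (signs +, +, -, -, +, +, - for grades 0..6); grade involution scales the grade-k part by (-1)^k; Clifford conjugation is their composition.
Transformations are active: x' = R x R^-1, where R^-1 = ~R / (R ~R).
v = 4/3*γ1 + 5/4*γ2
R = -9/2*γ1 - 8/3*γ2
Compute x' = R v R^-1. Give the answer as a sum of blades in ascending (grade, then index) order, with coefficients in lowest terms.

~R = -9/2*γ1 - 8/3*γ2, and R ~R = 985/36, so R^-1 = ~R / (985/36).
R v = -28/3 - 149/72*γ12
Answer: 5132/2955*γ1 + 2243/3940*γ2


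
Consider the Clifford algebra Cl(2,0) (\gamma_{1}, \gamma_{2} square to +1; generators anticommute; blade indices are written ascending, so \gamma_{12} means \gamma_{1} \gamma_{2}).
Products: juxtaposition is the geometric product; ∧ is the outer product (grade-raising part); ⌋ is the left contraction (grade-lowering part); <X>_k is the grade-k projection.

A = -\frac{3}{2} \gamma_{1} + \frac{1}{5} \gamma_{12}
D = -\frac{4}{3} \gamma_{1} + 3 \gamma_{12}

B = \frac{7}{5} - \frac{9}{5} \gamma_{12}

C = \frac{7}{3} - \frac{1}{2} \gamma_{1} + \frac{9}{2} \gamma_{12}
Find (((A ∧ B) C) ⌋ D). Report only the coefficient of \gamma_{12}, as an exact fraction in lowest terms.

step 1: -\frac{21}{10} \gamma_{1} + \frac{7}{25} \gamma_{12}
step 2: -\frac{21}{100} - \frac{49}{10} \gamma_{1} - \frac{931}{100} \gamma_{2} + \frac{49}{75} \gamma_{12}
step 3: \frac{343}{75} + \frac{2821}{100} \gamma_{1} - \frac{147}{10} \gamma_{2} - \frac{63}{100} \gamma_{12}
Answer: -\frac{63}{100}


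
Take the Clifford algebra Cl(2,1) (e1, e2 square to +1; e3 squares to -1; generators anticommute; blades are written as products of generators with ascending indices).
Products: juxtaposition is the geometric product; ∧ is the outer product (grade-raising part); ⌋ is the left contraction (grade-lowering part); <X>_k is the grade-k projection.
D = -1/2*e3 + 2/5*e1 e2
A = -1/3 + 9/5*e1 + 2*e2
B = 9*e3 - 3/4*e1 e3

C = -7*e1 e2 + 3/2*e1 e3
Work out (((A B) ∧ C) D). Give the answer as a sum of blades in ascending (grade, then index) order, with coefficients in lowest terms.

step 1: -87/20*e3 + 329/20*e1 e3 + 18*e2 e3 + 3/2*e1 e2 e3
step 2: 609/20*e1 e2 e3
step 3: -609/50*e3 + 609/40*e1 e2
Answer: -609/50*e3 + 609/40*e1 e2


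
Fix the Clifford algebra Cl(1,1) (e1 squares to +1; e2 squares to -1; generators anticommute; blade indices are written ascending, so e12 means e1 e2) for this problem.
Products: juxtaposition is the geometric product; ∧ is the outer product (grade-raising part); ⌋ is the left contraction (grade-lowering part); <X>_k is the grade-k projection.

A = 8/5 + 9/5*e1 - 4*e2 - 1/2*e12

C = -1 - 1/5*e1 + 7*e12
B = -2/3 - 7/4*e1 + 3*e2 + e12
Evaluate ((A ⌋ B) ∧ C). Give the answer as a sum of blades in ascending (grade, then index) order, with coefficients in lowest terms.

step 1: 437/60 - 34/5*e1 + 33/5*e2 + 8/5*e12
step 2: -437/60 + 1603/300*e1 - 33/5*e2 + 15211/300*e12
Answer: -437/60 + 1603/300*e1 - 33/5*e2 + 15211/300*e12


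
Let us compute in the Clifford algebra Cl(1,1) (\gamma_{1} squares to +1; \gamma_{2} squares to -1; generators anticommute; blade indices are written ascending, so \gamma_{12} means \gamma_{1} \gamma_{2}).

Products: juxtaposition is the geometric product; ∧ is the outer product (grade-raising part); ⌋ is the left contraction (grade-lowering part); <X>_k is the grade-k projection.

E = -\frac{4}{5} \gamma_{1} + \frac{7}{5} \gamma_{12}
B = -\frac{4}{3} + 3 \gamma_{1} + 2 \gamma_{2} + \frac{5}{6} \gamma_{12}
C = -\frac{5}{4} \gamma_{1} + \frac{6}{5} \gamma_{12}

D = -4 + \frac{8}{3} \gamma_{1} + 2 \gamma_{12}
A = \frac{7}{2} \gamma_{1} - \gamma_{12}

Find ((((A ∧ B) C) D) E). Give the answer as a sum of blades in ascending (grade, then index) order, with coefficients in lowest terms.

step 1: -\frac{14}{3} \gamma_{1} + \frac{25}{3} \gamma_{12}
step 2: \frac{95}{6} + \frac{289}{60} \gamma_{2}
step 3: -\frac{190}{3} + \frac{4667}{90} \gamma_{1} - \frac{289}{15} \gamma_{2} + \frac{847}{45} \gamma_{12}
step 4: -\frac{227}{15} + \frac{1777}{75} \gamma_{1} + \frac{7889}{90} \gamma_{2} - \frac{2602}{25} \gamma_{12}
Answer: -\frac{227}{15} + \frac{1777}{75} \gamma_{1} + \frac{7889}{90} \gamma_{2} - \frac{2602}{25} \gamma_{12}


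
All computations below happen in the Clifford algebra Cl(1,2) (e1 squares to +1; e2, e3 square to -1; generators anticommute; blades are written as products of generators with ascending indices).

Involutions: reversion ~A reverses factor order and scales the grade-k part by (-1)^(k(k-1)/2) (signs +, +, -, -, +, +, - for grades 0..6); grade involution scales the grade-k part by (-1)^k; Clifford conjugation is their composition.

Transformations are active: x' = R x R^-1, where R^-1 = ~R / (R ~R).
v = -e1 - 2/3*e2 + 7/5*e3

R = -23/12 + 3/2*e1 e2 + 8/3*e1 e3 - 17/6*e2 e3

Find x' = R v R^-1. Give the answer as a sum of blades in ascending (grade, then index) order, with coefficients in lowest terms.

~R = -23/12 - 3/2*e1 e2 - 8/3*e1 e3 + 17/6*e2 e3, and R ~R = 337/144, so R^-1 = ~R / (337/144).
R v = -49/60*e1 + 607/90*e2 + 337/180*e3 + 302/45*e1 e2 e3
Answer: -70327/5055*e1 + 24838/5055*e2 - 66067/5055*e3


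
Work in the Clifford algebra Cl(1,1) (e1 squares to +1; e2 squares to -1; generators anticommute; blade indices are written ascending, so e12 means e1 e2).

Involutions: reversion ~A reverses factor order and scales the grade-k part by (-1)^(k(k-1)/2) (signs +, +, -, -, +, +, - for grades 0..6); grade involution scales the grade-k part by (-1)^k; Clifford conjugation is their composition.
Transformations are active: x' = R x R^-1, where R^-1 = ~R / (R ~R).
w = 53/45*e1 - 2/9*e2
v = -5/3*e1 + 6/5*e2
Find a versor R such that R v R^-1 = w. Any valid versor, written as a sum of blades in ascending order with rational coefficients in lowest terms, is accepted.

Key observation: q(v) = q(w) = 301/225 (sandwiches preserve the norm), so R = v + w = -22/45*e1 + 44/45*e2 works whenever it is invertible — the component of v along it is kept and (v - w)/2 reverses, sending v to w.
Answer: -22/45*e1 + 44/45*e2


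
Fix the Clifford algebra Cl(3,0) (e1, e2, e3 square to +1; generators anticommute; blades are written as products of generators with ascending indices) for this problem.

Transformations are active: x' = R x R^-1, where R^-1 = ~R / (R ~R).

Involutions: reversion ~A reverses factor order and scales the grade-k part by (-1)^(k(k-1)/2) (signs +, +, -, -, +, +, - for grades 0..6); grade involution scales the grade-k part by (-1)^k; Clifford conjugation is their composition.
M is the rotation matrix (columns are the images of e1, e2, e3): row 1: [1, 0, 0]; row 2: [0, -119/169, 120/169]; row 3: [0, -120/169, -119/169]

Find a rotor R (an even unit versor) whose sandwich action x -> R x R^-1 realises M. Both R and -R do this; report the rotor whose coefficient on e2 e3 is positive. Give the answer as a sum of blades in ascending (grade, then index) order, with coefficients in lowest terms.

Method: write R = a + b12*e1 e2 + b13*e1 e3 + b23*e2 e3 with a^2 + b12^2 + b13^2 + b23^2 = 1 (so R^-1 = ~R). Expanding the columns R e_j ~R gives tr M = 4a^2 - 1 and, from the antisymmetric part, M21 - M12 = -4a*b12, M13 - M31 = 4a*b13, M32 - M23 = -4a*b23.
Here tr M = -69/169, so a^2 = (1 + tr M)/4 = 25/169 and a = ±5/13. Taking a = 5/13: M21 - M12 = 0, M13 - M31 = 0, M32 - M23 = -240/169, giving b12 = 0, b13 = 0, b23 = 12/13, i.e. R = 5/13 + 12/13*e2 e3.
Its e2 e3 coefficient is already positive.
Answer: 5/13 + 12/13*e2 e3. Recall the cover is two-to-one: with M of trace -69/169, both preimages act alike, and the stated e2 e3 sign chooses the sheet.


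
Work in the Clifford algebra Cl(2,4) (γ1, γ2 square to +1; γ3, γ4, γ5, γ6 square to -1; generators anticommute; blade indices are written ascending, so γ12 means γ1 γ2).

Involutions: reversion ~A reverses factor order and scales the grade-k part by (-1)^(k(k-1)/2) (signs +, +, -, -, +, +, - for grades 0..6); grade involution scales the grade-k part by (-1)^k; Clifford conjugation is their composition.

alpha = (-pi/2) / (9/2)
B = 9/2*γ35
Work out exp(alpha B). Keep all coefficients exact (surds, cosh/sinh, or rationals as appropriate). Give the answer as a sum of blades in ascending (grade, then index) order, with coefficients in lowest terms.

B^2 = (9/2)^2*(γ35)^2 = 81/4*(-1) = -81/4 (a basis 2-blade squares to minus the product of its generators' squares).
B^2 = -81/4 — the series telescopes trigonometrically here: l = 9/2, alpha*l = -pi/2, so exp(alpha B) = cos(-pi/2) + (sin(-pi/2)/(9/2))*B = 0 + (-2/9)*B.
Answer: -γ35


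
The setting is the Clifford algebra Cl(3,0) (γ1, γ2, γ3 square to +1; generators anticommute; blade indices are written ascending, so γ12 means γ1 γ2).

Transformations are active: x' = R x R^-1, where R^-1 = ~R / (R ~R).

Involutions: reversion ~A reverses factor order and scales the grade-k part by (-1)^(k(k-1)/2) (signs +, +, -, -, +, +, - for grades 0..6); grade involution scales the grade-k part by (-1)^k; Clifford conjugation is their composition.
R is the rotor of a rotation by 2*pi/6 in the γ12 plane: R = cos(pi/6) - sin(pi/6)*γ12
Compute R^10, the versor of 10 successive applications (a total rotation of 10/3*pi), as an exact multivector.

Because a rotor carries half the rotation angle, composing 10 copies of this γ12-plane rotor multiplies the phase: 10*(pi/6) = 5*pi/3, hence R^10 = cos(5*pi/3) - sin(5*pi/3)*γ12.
cos(5*pi/3) = 1/2 and sin(5*pi/3) = -sqrt(3)/2, so R^10 = 1/2 + sqrt(3)/2*γ12. The net rotation is 4/3*pi (after discarding 1 full turn, each of which contributes a factor -1 to the rotor); the rotor keeps the half-angle phase exactly.
Answer: 1/2 + sqrt(3)/2*γ12


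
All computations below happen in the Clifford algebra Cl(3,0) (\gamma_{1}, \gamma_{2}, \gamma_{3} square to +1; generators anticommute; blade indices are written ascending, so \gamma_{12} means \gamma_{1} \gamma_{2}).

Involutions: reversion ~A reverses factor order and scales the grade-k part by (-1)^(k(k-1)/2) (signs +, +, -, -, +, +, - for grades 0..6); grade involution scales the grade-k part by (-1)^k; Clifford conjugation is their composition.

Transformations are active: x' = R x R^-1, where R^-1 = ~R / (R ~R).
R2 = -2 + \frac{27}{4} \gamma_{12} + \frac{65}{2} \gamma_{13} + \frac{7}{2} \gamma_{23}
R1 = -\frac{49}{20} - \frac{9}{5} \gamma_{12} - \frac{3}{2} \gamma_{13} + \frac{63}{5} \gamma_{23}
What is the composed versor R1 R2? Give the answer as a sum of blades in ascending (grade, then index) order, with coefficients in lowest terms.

Distribute over the terms of R1 (each basis-blade product reordered to ascending indices, repeated generators contracted through their squares):
(-\frac{49}{20}) R2 = \frac{49}{10} - \frac{1323}{80} \gamma_{12} - \frac{637}{8} \gamma_{13} - \frac{343}{40} \gamma_{23}
(-\frac{9}{5} \gamma_{12}) R2 = \frac{243}{20} + \frac{18}{5} \gamma_{12} - \frac{63}{10} \gamma_{13} + \frac{117}{2} \gamma_{23}
(-\frac{3}{2} \gamma_{13}) R2 = \frac{195}{4} + \frac{21}{4} \gamma_{12} + 3 \gamma_{13} - \frac{81}{8} \gamma_{23}
(\frac{63}{5} \gamma_{23}) R2 = -\frac{441}{10} + \frac{819}{2} \gamma_{12} - \frac{1701}{20} \gamma_{13} - \frac{126}{5} \gamma_{23}
Summing the partial products and collecting blades:
Answer: \frac{217}{10} + \frac{6429}{16} \gamma_{12} - \frac{6719}{40} \gamma_{13} + \frac{73}{5} \gamma_{23}


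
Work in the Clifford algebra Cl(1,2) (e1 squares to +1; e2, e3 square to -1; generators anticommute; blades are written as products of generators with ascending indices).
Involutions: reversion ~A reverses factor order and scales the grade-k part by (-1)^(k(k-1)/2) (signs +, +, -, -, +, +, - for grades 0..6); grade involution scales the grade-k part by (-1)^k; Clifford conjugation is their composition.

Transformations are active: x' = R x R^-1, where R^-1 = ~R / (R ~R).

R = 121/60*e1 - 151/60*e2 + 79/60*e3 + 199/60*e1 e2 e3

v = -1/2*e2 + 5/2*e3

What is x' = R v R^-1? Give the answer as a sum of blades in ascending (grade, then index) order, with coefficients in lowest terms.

~R = 121/60*e1 - 151/60*e2 + 79/60*e3 - 199/60*e1 e2 e3, and R ~R = 7, so R^-1 = ~R / (7).
R v = -91/20 - 93/10*e1 e2 + 203/60*e1 e3 - 169/30*e2 e3
Answer: -20059/2520*e1 + 314/45*e2 + 773/168*e3


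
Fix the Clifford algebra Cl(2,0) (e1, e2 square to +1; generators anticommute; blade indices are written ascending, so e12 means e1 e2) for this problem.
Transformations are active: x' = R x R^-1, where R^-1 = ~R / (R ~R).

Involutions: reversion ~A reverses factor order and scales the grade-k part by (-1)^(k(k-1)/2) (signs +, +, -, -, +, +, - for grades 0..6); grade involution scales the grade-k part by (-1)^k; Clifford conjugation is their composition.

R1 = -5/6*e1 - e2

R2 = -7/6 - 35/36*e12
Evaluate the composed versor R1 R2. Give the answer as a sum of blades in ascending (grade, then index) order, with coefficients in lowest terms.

Distribute over the terms of R1 (each basis-blade product reordered to ascending indices, repeated generators contracted through their squares):
(-5/6*e1) R2 = 35/36*e1 + 175/216*e2
(-e2) R2 = -35/36*e1 + 7/6*e2
Summing the partial products and collecting blades:
Answer: 427/216*e2


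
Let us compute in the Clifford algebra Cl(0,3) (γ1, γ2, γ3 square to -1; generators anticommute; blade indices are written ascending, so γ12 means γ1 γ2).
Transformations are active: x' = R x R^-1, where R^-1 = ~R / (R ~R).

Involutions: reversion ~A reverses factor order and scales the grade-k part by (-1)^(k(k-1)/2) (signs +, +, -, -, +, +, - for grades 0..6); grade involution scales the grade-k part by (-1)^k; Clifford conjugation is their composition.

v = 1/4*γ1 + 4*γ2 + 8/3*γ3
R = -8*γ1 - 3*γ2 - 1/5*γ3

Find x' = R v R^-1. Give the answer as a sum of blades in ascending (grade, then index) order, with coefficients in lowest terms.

~R = -8*γ1 - 3*γ2 - 1/5*γ3, and R ~R = -1826/25, so R^-1 = ~R / (-1826/25).
R v = 218/15 - 125/4*γ12 - 1277/60*γ13 - 36/5*γ23
Answer: 32141/10956*γ1 - 2562/913*γ2 - 2362/913*γ3


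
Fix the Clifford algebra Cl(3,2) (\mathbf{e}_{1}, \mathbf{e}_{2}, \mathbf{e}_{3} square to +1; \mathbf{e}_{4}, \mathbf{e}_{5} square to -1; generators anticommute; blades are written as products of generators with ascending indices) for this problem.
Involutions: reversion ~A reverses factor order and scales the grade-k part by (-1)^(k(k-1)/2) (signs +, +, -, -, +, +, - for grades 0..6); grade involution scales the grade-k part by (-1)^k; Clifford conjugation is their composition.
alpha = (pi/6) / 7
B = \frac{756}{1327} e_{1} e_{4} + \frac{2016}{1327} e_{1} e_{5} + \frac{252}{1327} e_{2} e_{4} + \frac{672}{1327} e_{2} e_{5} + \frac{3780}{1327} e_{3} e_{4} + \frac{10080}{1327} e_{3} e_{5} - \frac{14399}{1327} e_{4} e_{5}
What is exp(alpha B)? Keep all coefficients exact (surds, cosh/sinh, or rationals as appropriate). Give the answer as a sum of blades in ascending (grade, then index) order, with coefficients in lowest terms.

B^2 term by term: the squares give (\frac{756}{1327})^2*(e_{1} e_{4})^2 + (\frac{2016}{1327})^2*(e_{1} e_{5})^2 + (\frac{252}{1327})^2*(e_{2} e_{4})^2 + (\frac{672}{1327})^2*(e_{2} e_{5})^2 + (\frac{3780}{1327})^2*(e_{3} e_{4})^2 + (\frac{10080}{1327})^2*(e_{3} e_{5})^2 + (-\frac{14399}{1327})^2*(e_{4} e_{5})^2 = \frac{571536}{1760929}*(+1) + \frac{4064256}{1760929}*(+1) + \frac{63504}{1760929}*(+1) + \frac{451584}{1760929}*(+1) + \frac{14288400}{1760929}*(+1) + \frac{101606400}{1760929}*(+1) + \frac{207331201}{1760929}*(-1) = -49 (each basis 2-blade squares to minus the product of its generators' squares); cross terms between blades sharing an index anticommute and cancel; the commuting (index-disjoint) pairs give grade-4 terms 2*c*c'*(blade product), which cancel blade by blade — e_{1} e_{2} e_{4} e_{5}: -\frac{1016064}{1760929} + \frac{1016064}{1760929} = 0; e_{1} e_{3} e_{4} e_{5}: -\frac{15240960}{1760929} + \frac{15240960}{1760929} = 0; e_{2} e_{3} e_{4} e_{5}: -\frac{5080320}{1760929} + \frac{5080320}{1760929} = 0 — confirming B is simple. So B^2 = -49.
B^2 = -49 — since the square is negative, the closed form is circular: l = 7, alpha*l = \frac{\pi}{6}, so exp(alpha B) = cos(\frac{\pi}{6}) + (sin(\frac{\pi}{6})/7)*B = \frac{\sqrt{3}}{2} + (\frac{1}{14})*B.
Answer: \frac{\sqrt{3}}{2} + \frac{54}{1327} e_{1} e_{4} + \frac{144}{1327} e_{1} e_{5} + \frac{18}{1327} e_{2} e_{4} + \frac{48}{1327} e_{2} e_{5} + \frac{270}{1327} e_{3} e_{4} + \frac{720}{1327} e_{3} e_{5} - \frac{2057}{2654} e_{4} e_{5}


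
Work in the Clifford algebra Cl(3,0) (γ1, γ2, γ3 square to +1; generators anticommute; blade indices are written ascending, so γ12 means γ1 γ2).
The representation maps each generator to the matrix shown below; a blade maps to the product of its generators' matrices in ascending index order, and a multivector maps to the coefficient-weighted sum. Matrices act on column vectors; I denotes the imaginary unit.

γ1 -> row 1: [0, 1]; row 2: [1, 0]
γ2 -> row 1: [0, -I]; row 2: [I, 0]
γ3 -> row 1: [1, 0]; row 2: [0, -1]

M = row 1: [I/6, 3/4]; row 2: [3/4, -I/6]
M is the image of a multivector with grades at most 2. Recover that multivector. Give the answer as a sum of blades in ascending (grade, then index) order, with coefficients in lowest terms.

Method: 1, rho(γ1), rho(γ2), rho(γ3) form a trace-orthogonal basis of the 2x2 complex matrices (tr(X Y) = 2 if X = Y, else 0), so M = m0*1 + m1*rho(γ1) + m2*rho(γ2) + m3*rho(γ3) with m0 = tr(M)/2 = 0, m1 = tr(M rho(γ1))/2 = 3/4, m2 = tr(M rho(γ2))/2 = 0, m3 = tr(M rho(γ3))/2 = I/6.
Multiplying table entries, the bivector images are rho(γ12) = I*rho(γ3), rho(γ13) = -I*rho(γ2), rho(γ23) = I*rho(γ1); with real blade coefficients the real parts of m0..m3 are the coefficients of 1, γ1, γ2, γ3 and the imaginary parts give the bivectors (γ23: Im m1, γ13: -Im m2, γ12: Im m3).
Answer: 3/4*γ1 + 1/6*γ12


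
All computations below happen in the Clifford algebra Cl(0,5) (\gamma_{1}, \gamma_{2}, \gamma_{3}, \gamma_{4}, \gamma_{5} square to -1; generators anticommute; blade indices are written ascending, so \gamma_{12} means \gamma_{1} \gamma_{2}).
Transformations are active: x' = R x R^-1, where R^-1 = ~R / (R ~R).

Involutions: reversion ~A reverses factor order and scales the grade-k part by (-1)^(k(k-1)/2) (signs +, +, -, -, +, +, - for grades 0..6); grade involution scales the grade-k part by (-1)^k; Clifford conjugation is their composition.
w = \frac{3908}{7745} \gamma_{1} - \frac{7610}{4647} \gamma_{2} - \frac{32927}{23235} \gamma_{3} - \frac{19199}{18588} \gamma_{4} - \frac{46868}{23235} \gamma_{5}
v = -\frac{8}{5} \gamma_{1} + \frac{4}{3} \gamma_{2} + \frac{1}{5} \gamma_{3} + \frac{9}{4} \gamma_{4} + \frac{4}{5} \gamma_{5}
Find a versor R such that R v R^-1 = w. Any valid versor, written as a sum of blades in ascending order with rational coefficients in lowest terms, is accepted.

R = v + w = -\frac{8484}{7745} \gamma_{1} - \frac{1414}{4647} \gamma_{2} - \frac{5656}{4647} \gamma_{3} + \frac{5656}{4647} \gamma_{4} - \frac{5656}{4647} \gamma_{5} works: the equal norms (-\frac{36289}{3600}) guarantee its sandwich swaps v into w.
Answer: -\frac{8484}{7745} \gamma_{1} - \frac{1414}{4647} \gamma_{2} - \frac{5656}{4647} \gamma_{3} + \frac{5656}{4647} \gamma_{4} - \frac{5656}{4647} \gamma_{5}


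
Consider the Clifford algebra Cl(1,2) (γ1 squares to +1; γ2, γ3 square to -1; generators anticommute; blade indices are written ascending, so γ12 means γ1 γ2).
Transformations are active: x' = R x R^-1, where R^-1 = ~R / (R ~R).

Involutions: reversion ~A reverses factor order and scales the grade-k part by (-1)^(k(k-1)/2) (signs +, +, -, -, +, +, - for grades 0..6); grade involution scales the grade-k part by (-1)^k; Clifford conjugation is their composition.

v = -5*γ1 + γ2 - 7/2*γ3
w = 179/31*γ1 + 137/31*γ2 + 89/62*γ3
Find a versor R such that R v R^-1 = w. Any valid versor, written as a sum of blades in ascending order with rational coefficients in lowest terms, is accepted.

The midline construction: v and w both square to 47/4, so reflecting in their sum 24/31*γ1 + 168/31*γ2 - 64/31*γ3 exchanges them.
Answer: 24/31*γ1 + 168/31*γ2 - 64/31*γ3


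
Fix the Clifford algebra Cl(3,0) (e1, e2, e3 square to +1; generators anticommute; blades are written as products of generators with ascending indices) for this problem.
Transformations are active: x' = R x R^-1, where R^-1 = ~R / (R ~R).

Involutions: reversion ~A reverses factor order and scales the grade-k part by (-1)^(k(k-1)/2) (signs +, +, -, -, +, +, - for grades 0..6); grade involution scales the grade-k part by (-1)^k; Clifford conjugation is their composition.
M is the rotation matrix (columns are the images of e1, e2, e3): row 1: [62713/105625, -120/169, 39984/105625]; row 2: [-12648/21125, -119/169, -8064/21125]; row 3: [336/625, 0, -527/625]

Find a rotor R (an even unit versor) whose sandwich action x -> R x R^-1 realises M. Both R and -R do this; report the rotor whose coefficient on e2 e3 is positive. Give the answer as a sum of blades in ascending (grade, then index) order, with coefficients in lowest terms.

Method: write R = a + b12*e1 e2 + b13*e1 e3 + b23*e2 e3 with a^2 + b12^2 + b13^2 + b23^2 = 1 (so R^-1 = ~R). Expanding the columns R e_j ~R gives tr M = 4a^2 - 1 and, from the antisymmetric part, M21 - M12 = -4a*b12, M13 - M31 = 4a*b13, M32 - M23 = -4a*b23.
Here tr M = -4029/4225, so a^2 = (1 + tr M)/4 = 49/4225 and a = ±7/65. Taking a = 7/65: M21 - M12 = 2352/21125, M13 - M31 = -672/4225, M32 - M23 = 8064/21125, giving b12 = -84/325, b13 = -24/65, b23 = -288/325, i.e. R = 7/65 - 84/325*e1 e2 - 24/65*e1 e3 - 288/325*e2 e3.
Its e2 e3 coefficient is negative, so report the other preimage -R.
Answer: -7/65 + 84/325*e1 e2 + 24/65*e1 e3 + 288/325*e2 e3. Uniqueness: Spin(3) -> SO(3) maps R and -R to the same rotation of trace -4029/4225; fixing the sign of the e2 e3 coefficient removes the ambiguity.


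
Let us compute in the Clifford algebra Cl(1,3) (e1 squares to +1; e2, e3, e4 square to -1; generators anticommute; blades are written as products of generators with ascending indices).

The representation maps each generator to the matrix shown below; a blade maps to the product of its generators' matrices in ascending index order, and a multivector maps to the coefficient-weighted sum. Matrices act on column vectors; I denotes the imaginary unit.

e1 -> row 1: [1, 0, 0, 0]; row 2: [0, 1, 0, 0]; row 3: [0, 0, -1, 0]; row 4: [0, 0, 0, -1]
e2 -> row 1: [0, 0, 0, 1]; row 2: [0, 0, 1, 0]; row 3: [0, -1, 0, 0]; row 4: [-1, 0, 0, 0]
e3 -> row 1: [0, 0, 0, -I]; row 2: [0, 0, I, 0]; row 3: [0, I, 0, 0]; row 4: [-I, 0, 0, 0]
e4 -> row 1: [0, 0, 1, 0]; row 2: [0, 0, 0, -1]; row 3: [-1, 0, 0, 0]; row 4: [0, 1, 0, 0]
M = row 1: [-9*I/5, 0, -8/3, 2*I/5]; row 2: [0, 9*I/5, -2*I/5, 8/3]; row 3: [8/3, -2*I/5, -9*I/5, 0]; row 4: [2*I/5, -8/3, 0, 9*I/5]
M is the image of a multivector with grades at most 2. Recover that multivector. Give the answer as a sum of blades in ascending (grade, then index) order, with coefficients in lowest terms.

Method: the blade images are trace-orthogonal — tr(rho(e_A) rho(e_B)^-1) = 4 if A = B and 0 otherwise — and rho(e_A)^-1 = (e_A)^2 * rho(e_A) with (e_A)^2 = +1 or -1, so the coefficient of e_A in the preimage is (e_A)^2 * tr(M rho(e_A))/4.
Nonzero projections over blades of grade <= 2: e3: (e3)^2 = -1, tr(M rho(e3)) = 8/5, coefficient -2/5; e4: (e4)^2 = -1, tr(M rho(e4)) = 32/3, coefficient -8/3; e2 e3: (e2 e3)^2 = -1, tr(M rho(e2 e3)) = -36/5, coefficient 9/5. Every other blade of grade <= 2 projects to 0.
Answer: -2/5*e3 - 8/3*e4 + 9/5*e2 e3


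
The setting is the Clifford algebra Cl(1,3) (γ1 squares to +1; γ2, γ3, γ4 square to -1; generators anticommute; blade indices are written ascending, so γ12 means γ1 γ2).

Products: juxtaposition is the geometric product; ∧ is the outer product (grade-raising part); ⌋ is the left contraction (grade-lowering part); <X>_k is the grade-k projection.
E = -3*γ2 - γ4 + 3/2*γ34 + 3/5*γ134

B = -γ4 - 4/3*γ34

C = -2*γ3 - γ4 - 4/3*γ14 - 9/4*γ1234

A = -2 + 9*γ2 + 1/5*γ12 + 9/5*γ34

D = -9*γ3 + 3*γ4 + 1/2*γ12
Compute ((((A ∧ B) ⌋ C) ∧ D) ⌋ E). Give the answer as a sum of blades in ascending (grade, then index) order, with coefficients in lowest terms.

step 1: 2*γ4 - 9*γ24 + 8/3*γ34 - 1/5*γ124 - 12*γ234 - 4/15*γ1234
step 2: 7/5 - 89/3*γ1 + 9/20*γ3 + 6*γ12 + 81/4*γ13 - 9/2*γ123
step 3: -63/5*γ3 + 21/5*γ4 + 7/10*γ12 + 267*γ13 - 89*γ14 + 27/20*γ34 - 2151/40*γ123 + 18*γ124 + 243/4*γ134 - 27/2*γ1234
step 4: -1371/40 - 81/100*γ1 + 597/10*γ3 + 1791/10*γ4 - 63/25*γ13 - 189/25*γ14
Answer: -1371/40 - 81/100*γ1 + 597/10*γ3 + 1791/10*γ4 - 63/25*γ13 - 189/25*γ14


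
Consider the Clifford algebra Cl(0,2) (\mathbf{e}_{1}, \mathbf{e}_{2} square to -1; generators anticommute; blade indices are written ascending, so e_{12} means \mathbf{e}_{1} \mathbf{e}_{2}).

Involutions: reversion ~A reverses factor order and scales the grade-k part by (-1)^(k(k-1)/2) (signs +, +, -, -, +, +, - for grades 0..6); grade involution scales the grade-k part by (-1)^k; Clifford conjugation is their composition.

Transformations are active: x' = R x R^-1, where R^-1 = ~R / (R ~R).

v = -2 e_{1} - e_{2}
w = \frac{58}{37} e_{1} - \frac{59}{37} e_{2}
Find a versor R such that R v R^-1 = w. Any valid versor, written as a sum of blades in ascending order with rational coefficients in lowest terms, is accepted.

Here q(v) = q(w) = -5; the classical choice R = v + w = -\frac{16}{37} e_{1} - \frac{96}{37} e_{2} then realises v -> w under the sandwich.
Answer: -\frac{16}{37} e_{1} - \frac{96}{37} e_{2}


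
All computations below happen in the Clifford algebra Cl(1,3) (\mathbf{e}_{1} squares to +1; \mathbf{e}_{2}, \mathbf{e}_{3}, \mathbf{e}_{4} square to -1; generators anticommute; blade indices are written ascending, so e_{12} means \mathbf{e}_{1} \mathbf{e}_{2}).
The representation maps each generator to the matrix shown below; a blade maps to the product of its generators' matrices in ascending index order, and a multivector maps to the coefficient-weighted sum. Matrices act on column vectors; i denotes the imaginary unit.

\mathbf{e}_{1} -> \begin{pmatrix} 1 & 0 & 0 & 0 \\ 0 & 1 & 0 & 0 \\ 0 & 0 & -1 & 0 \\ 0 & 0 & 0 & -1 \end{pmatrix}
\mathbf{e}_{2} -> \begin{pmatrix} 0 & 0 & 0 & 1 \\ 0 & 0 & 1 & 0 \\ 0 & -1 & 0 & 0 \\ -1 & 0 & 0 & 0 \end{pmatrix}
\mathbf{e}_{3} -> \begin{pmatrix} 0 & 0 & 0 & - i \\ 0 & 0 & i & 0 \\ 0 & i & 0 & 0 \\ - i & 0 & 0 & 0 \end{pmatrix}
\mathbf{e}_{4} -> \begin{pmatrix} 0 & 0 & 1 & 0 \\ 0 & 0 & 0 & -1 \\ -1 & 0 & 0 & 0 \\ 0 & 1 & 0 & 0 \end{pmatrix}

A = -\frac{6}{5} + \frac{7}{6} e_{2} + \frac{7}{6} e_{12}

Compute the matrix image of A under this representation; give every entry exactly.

Bivector images (products of the table entries): rho(e_{12}) = rho(\mathbf{e}_{1})rho(\mathbf{e}_{2}) = \begin{pmatrix} 0 & 0 & 0 & 1 \\ 0 & 0 & 1 & 0 \\ 0 & 1 & 0 & 0 \\ 1 & 0 & 0 & 0 \end{pmatrix}.
M = (-\frac{6}{5})*1 + (\frac{7}{6})*rho(e_{2}) + (\frac{7}{6})*rho(e_{12}), summed entrywise (1 is the identity matrix):
Answer: \begin{pmatrix} - \frac{6}{5} & 0 & 0 & \frac{7}{3} \\ 0 & - \frac{6}{5} & \frac{7}{3} & 0 \\ 0 & 0 & - \frac{6}{5} & 0 \\ 0 & 0 & 0 & - \frac{6}{5} \end{pmatrix}


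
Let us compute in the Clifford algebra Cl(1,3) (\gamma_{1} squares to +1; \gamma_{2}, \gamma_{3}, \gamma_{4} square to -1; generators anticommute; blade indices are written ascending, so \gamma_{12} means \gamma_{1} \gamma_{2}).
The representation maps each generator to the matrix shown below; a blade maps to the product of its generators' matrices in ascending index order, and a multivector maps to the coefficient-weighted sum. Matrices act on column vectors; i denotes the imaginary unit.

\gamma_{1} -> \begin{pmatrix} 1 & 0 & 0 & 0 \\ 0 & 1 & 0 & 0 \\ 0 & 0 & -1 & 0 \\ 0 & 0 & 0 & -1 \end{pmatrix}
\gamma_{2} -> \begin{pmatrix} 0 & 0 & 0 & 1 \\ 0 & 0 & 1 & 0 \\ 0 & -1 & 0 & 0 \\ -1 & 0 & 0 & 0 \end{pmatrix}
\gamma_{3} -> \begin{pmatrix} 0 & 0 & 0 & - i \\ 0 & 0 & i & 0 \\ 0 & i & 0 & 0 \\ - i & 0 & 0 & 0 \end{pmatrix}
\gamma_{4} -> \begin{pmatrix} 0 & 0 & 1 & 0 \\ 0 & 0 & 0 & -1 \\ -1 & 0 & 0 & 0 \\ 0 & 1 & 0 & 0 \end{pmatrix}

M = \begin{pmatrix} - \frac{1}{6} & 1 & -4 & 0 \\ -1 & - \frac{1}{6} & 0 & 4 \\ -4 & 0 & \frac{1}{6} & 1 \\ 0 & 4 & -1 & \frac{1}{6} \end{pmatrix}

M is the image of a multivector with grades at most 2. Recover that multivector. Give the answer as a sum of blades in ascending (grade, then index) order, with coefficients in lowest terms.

Method: the blade images are trace-orthogonal — tr(rho(e_A) rho(e_B)^-1) = 4 if A = B and 0 otherwise — and rho(e_A)^-1 = (e_A)^2 * rho(e_A) with (e_A)^2 = +1 or -1, so the coefficient of e_A in the preimage is (e_A)^2 * tr(M rho(e_A))/4.
Nonzero projections over blades of grade <= 2: \gamma_{1}: (\gamma_{1})^2 = +1, tr(M rho(\gamma_{1})) = - \frac{2}{3}, coefficient -\frac{1}{6}; \gamma_{14}: (\gamma_{14})^2 = +1, tr(M rho(\gamma_{14})) = -16, coefficient -4; \gamma_{24}: (\gamma_{24})^2 = -1, tr(M rho(\gamma_{24})) = -4, coefficient 1. Every other blade of grade <= 2 projects to 0.
Answer: -\frac{1}{6} \gamma_{1} - 4 \gamma_{14} + \gamma_{24}


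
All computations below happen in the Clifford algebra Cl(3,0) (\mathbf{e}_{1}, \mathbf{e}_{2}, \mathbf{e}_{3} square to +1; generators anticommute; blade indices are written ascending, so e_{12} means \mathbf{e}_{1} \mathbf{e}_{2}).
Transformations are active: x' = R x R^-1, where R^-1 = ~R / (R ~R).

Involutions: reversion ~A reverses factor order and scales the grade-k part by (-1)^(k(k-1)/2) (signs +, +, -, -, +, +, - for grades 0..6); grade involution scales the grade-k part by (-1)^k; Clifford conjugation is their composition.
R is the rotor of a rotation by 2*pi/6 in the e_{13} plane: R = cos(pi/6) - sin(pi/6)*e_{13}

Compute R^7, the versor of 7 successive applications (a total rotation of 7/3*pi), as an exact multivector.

The rotor phase is half the rotation angle and phases add under composition, so 7 steps in the e_{13} plane accumulate phase 7*(pi/6) = \frac{7 \pi}{6}: R^7 = cos(\frac{7 \pi}{6}) - sin(\frac{7 \pi}{6})*e_{13}.
cos(\frac{7 \pi}{6}) = - \frac{\sqrt{3}}{2} and sin(\frac{7 \pi}{6}) = - \frac{1}{2}, so R^7 = - \frac{\sqrt{3}}{2} + \frac{1}{2} e_{13}. The net rotation is 1/3*pi (after discarding 1 full turn, each of which contributes a factor -1 to the rotor); the rotor keeps the half-angle phase exactly.
Answer: - \frac{\sqrt{3}}{2} + \frac{1}{2} e_{13}


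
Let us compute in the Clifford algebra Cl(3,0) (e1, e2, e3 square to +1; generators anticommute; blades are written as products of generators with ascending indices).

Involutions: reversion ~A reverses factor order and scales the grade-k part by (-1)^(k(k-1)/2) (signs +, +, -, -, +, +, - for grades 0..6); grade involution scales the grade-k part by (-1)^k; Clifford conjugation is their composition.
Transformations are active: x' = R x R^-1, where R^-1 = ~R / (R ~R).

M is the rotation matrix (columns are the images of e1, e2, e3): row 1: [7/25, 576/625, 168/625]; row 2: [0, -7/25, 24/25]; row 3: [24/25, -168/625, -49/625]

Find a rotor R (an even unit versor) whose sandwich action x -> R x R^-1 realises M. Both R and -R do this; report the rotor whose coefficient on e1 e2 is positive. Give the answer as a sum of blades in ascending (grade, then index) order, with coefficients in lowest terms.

Method: write R = a + b12*e1 e2 + b13*e1 e3 + b23*e2 e3 with a^2 + b12^2 + b13^2 + b23^2 = 1 (so R^-1 = ~R). Expanding the columns R e_j ~R gives tr M = 4a^2 - 1 and, from the antisymmetric part, M21 - M12 = -4a*b12, M13 - M31 = 4a*b13, M32 - M23 = -4a*b23.
Here tr M = -49/625, so a^2 = (1 + tr M)/4 = 144/625 and a = ±12/25. Taking a = 12/25: M21 - M12 = -576/625, M13 - M31 = -432/625, M32 - M23 = -768/625, giving b12 = 12/25, b13 = -9/25, b23 = 16/25, i.e. R = 12/25 + 12/25*e1 e2 - 9/25*e1 e3 + 16/25*e2 e3.
Its e1 e2 coefficient is already positive.
Answer: 12/25 + 12/25*e1 e2 - 9/25*e1 e3 + 16/25*e2 e3. Key observation: the double cover Spin(3) -> SO(3) sends R and -R to the same matrix (trace -49/625 here), so the stated sign of the e1 e2 coefficient is what selects one sheet.


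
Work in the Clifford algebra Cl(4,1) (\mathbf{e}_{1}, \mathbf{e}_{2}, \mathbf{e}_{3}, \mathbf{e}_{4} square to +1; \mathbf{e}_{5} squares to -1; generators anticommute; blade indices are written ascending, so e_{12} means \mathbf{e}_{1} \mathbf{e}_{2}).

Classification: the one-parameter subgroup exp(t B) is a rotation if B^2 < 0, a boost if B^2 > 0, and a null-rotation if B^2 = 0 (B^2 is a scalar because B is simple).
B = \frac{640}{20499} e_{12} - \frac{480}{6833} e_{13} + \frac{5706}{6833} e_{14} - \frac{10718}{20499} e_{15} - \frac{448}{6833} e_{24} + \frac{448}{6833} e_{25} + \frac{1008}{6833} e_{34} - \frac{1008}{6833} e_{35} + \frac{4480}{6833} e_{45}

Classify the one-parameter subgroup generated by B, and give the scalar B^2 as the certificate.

B^2 term by term: the squares give (\frac{640}{20499})^2*(e_{12})^2 + (-\frac{480}{6833})^2*(e_{13})^2 + (\frac{5706}{6833})^2*(e_{14})^2 + (-\frac{10718}{20499})^2*(e_{15})^2 + (-\frac{448}{6833})^2*(e_{24})^2 + (\frac{448}{6833})^2*(e_{25})^2 + (\frac{1008}{6833})^2*(e_{34})^2 + (-\frac{1008}{6833})^2*(e_{35})^2 + (\frac{4480}{6833})^2*(e_{45})^2 = \frac{409600}{420209001}*(-1) + \frac{230400}{46689889}*(-1) + \frac{32558436}{46689889}*(-1) + \frac{114875524}{420209001}*(+1) + \frac{200704}{46689889}*(-1) + \frac{200704}{46689889}*(+1) + \frac{1016064}{46689889}*(-1) + \frac{1016064}{46689889}*(+1) + \frac{20070400}{46689889}*(+1) = 0 (each basis 2-blade squares to minus the product of its generators' squares); cross terms between blades sharing an index anticommute and cancel; the commuting (index-disjoint) pairs give grade-4 terms 2*c*c'*(blade product), which cancel blade by blade — e_{1234}: \frac{430080}{46689889} - \frac{430080}{46689889} = 0; e_{1235}: -\frac{430080}{46689889} + \frac{430080}{46689889} = 0; e_{1245}: \frac{5734400}{140069667} - \frac{5112576}{46689889} + \frac{9603328}{140069667} = 0; e_{1345}: -\frac{4300800}{46689889} + \frac{11503296}{46689889} - \frac{7202496}{46689889} = 0; e_{2345}: -\frac{903168}{46689889} + \frac{903168}{46689889} = 0 — confirming B is simple. So B^2 = 0.
Answer: null-rotation, certificate B^2 = 0. Because 0 is invariant under every versor sandwich, the classification follows from its sign alone.


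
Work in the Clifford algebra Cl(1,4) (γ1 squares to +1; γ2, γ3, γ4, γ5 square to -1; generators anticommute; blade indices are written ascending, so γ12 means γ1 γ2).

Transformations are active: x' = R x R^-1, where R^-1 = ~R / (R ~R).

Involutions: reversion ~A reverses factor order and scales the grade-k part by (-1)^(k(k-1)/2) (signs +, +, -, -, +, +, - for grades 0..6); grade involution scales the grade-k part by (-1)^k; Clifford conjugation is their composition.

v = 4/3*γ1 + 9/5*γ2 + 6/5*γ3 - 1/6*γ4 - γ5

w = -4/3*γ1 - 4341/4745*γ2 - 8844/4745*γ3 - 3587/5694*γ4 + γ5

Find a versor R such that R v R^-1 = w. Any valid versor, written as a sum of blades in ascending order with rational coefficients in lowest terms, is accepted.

Construction: equal norms (both -393/100) license R = v + w = 840/949*γ2 - 630/949*γ3 - 756/949*γ4 — nothing changes along that direction, while (v - w)/2 changes sign, so v maps onto w.
Answer: 840/949*γ2 - 630/949*γ3 - 756/949*γ4


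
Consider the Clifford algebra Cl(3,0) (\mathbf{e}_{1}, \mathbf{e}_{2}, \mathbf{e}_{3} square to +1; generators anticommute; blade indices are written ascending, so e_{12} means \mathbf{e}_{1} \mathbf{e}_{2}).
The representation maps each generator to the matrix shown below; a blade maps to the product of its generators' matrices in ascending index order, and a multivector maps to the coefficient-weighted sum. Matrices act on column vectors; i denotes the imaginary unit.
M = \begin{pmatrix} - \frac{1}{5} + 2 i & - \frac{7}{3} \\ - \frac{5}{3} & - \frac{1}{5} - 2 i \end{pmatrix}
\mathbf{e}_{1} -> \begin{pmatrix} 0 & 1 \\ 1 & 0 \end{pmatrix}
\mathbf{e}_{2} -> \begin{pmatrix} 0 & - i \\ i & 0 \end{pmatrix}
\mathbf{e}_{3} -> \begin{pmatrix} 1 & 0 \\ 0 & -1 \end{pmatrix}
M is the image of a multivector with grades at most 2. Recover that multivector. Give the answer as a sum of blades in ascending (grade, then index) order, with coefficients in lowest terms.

Method: 1, rho(e_{1}), rho(e_{2}), rho(e_{3}) form a trace-orthogonal basis of the 2x2 complex matrices (tr(X Y) = 2 if X = Y, else 0), so M = m0*1 + m1*rho(e_{1}) + m2*rho(e_{2}) + m3*rho(e_{3}) with m0 = tr(M)/2 = - \frac{1}{5}, m1 = tr(M rho(e_{1}))/2 = -2, m2 = tr(M rho(e_{2}))/2 = - \frac{i}{3}, m3 = tr(M rho(e_{3}))/2 = 2 i.
Multiplying table entries, the bivector images are rho(e_{12}) = i*rho(e_{3}), rho(e_{13}) = -i*rho(e_{2}), rho(e_{23}) = i*rho(e_{1}); with real blade coefficients the real parts of m0..m3 are the coefficients of 1, e_{1}, e_{2}, e_{3} and the imaginary parts give the bivectors (e_{23}: Im m1, e_{13}: -Im m2, e_{12}: Im m3).
Answer: -\frac{1}{5} - 2 e_{1} + 2 e_{12} + \frac{1}{3} e_{13}
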